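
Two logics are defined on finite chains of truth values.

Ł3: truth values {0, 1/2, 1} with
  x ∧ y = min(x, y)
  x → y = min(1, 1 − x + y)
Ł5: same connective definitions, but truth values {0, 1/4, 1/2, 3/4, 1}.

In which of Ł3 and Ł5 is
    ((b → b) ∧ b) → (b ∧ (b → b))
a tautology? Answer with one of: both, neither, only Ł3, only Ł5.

In Ł3: every assignment gives 1 — tautology.
In Ł5: every assignment gives 1 — tautology.

both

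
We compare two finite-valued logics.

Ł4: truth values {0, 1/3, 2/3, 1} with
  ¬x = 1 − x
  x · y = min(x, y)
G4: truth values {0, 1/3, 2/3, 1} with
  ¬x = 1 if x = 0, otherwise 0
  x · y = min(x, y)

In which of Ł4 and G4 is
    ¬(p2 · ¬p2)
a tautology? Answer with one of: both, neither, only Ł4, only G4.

only G4

In Ł4: at p2 = 1/3 the value is 2/3 — not a tautology.
In G4: every assignment gives 1 — tautology.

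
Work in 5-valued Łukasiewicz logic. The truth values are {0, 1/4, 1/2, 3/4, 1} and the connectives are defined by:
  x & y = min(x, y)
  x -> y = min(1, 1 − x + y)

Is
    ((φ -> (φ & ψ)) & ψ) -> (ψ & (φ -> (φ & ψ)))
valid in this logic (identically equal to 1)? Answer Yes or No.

At φ = 0, ψ = 1/2, for instance:
φ & ψ = 0 & 1/2 = 0
φ -> (φ & ψ) = 0 -> 0 = 1
(φ -> (φ & ψ)) & ψ = 1 & 1/2 = 1/2
ψ & (φ -> (φ & ψ)) = 1/2 & 1 = 1/2
((φ -> (φ & ψ)) & ψ) -> (ψ & (φ -> (φ & ψ))) = 1/2 -> 1/2 = 1
and checking the remaining 24 assignments likewise gives ≥ 1 in every case.

Yes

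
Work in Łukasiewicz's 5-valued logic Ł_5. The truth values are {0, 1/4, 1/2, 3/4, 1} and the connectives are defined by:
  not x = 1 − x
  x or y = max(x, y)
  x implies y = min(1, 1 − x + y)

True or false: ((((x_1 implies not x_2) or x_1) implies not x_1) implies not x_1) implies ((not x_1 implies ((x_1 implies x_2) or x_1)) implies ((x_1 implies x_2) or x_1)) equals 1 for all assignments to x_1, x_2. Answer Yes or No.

Counterexample: take x_1 = 1/4, x_2 = 0.
not x_2 = not 0 = 1
x_1 implies not x_2 = 1/4 implies 1 = 1
(x_1 implies not x_2) or x_1 = 1 or 1/4 = 1
not x_1 = not 1/4 = 3/4
((x_1 implies not x_2) or x_1) implies not x_1 = 1 implies 3/4 = 3/4
not x_1 = not 1/4 = 3/4
(((x_1 implies not x_2) or x_1) implies not x_1) implies not x_1 = 3/4 implies 3/4 = 1
not x_1 = not 1/4 = 3/4
x_1 implies x_2 = 1/4 implies 0 = 3/4
(x_1 implies x_2) or x_1 = 3/4 or 1/4 = 3/4
not x_1 implies ((x_1 implies x_2) or x_1) = 3/4 implies 3/4 = 1
x_1 implies x_2 = 1/4 implies 0 = 3/4
(x_1 implies x_2) or x_1 = 3/4 or 1/4 = 3/4
(not x_1 implies ((x_1 implies x_2) or x_1)) implies ((x_1 implies x_2) or x_1) = 1 implies 3/4 = 3/4
((((x_1 implies not x_2) or x_1) implies not x_1) implies not x_1) implies ((not x_1 implies ((x_1 implies x_2) or x_1)) implies ((x_1 implies x_2) or x_1)) = 1 implies 3/4 = 3/4
This gives 3/4 ≠ 1.

No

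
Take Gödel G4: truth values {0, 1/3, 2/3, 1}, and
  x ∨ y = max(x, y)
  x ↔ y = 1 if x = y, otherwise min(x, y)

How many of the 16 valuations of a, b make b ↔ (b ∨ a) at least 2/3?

a = 0, b = 0 ↦ 1  ≥
a = 0, b = 1/3 ↦ 1  ≥
a = 0, b = 2/3 ↦ 1  ≥
a = 0, b = 1 ↦ 1  ≥
a = 1/3, b = 0 ↦ 0  <
a = 1/3, b = 1/3 ↦ 1  ≥
a = 1/3, b = 2/3 ↦ 1  ≥
a = 1/3, b = 1 ↦ 1  ≥
a = 2/3, b = 0 ↦ 0  <
a = 2/3, b = 1/3 ↦ 1/3  <
a = 2/3, b = 2/3 ↦ 1  ≥
a = 2/3, b = 1 ↦ 1  ≥
a = 1, b = 0 ↦ 0  <
a = 1, b = 1/3 ↦ 1/3  <
a = 1, b = 2/3 ↦ 2/3  ≥
a = 1, b = 1 ↦ 1  ≥
So 11 of the 16 assignments meet the threshold.

11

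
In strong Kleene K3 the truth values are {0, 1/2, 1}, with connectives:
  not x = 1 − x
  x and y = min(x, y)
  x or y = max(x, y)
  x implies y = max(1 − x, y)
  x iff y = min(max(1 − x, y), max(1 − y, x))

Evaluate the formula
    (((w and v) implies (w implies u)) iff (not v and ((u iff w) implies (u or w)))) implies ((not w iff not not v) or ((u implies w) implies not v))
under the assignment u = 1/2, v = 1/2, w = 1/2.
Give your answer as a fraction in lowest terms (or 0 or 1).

1/2

w and v = 1/2 and 1/2 = 1/2
w implies u = 1/2 implies 1/2 = 1/2
(w and v) implies (w implies u) = 1/2 implies 1/2 = 1/2
not v = not 1/2 = 1/2
u iff w = 1/2 iff 1/2 = 1/2
u or w = 1/2 or 1/2 = 1/2
(u iff w) implies (u or w) = 1/2 implies 1/2 = 1/2
not v and ((u iff w) implies (u or w)) = 1/2 and 1/2 = 1/2
((w and v) implies (w implies u)) iff (not v and ((u iff w) implies (u or w))) = 1/2 iff 1/2 = 1/2
not w = not 1/2 = 1/2
not v = not 1/2 = 1/2
not not v = not 1/2 = 1/2
not w iff not not v = 1/2 iff 1/2 = 1/2
u implies w = 1/2 implies 1/2 = 1/2
not v = not 1/2 = 1/2
(u implies w) implies not v = 1/2 implies 1/2 = 1/2
(not w iff not not v) or ((u implies w) implies not v) = 1/2 or 1/2 = 1/2
(((w and v) implies (w implies u)) iff (not v and ((u iff w) implies (u or w)))) implies ((not w iff not not v) or ((u implies w) implies not v)) = 1/2 implies 1/2 = 1/2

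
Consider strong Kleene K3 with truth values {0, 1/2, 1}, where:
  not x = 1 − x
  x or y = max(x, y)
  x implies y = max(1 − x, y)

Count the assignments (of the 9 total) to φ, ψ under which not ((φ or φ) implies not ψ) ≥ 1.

1

φ = 0, ψ = 0 ↦ 0  <
φ = 0, ψ = 1/2 ↦ 0  <
φ = 0, ψ = 1 ↦ 0  <
φ = 1/2, ψ = 0 ↦ 0  <
φ = 1/2, ψ = 1/2 ↦ 1/2  <
φ = 1/2, ψ = 1 ↦ 1/2  <
φ = 1, ψ = 0 ↦ 0  <
φ = 1, ψ = 1/2 ↦ 1/2  <
φ = 1, ψ = 1 ↦ 1  ≥
So 1 of the 9 assignments meets the threshold.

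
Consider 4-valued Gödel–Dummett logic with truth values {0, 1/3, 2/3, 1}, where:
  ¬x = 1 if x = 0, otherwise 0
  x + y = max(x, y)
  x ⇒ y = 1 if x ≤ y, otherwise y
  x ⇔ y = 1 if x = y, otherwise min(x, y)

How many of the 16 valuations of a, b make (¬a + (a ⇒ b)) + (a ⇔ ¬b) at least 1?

a = 0, b = 0 ↦ 1  ≥
a = 0, b = 1/3 ↦ 1  ≥
a = 0, b = 2/3 ↦ 1  ≥
a = 0, b = 1 ↦ 1  ≥
a = 1/3, b = 0 ↦ 1/3  <
a = 1/3, b = 1/3 ↦ 1  ≥
a = 1/3, b = 2/3 ↦ 1  ≥
a = 1/3, b = 1 ↦ 1  ≥
a = 2/3, b = 0 ↦ 2/3  <
a = 2/3, b = 1/3 ↦ 1/3  <
a = 2/3, b = 2/3 ↦ 1  ≥
a = 2/3, b = 1 ↦ 1  ≥
a = 1, b = 0 ↦ 1  ≥
a = 1, b = 1/3 ↦ 1/3  <
a = 1, b = 2/3 ↦ 2/3  <
a = 1, b = 1 ↦ 1  ≥
So 11 of the 16 assignments meet the threshold.

11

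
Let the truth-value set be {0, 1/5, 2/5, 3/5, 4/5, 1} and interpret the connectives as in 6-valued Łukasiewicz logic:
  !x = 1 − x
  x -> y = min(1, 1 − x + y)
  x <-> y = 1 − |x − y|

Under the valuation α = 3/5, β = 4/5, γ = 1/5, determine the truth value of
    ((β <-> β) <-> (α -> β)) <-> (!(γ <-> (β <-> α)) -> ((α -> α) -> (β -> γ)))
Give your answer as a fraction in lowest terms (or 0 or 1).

β <-> β = 4/5 <-> 4/5 = 1
α -> β = 3/5 -> 4/5 = 1
(β <-> β) <-> (α -> β) = 1 <-> 1 = 1
β <-> α = 4/5 <-> 3/5 = 4/5
γ <-> (β <-> α) = 1/5 <-> 4/5 = 2/5
!(γ <-> (β <-> α)) = !2/5 = 3/5
α -> α = 3/5 -> 3/5 = 1
β -> γ = 4/5 -> 1/5 = 2/5
(α -> α) -> (β -> γ) = 1 -> 2/5 = 2/5
!(γ <-> (β <-> α)) -> ((α -> α) -> (β -> γ)) = 3/5 -> 2/5 = 4/5
((β <-> β) <-> (α -> β)) <-> (!(γ <-> (β <-> α)) -> ((α -> α) -> (β -> γ))) = 1 <-> 4/5 = 4/5

4/5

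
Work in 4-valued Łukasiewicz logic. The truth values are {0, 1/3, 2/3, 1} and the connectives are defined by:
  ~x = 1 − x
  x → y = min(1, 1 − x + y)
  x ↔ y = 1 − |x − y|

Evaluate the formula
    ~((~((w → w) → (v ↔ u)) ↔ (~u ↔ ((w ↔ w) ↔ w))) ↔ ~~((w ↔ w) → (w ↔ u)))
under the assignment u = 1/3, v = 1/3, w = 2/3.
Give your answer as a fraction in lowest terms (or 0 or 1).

2/3

w → w = 2/3 → 2/3 = 1
v ↔ u = 1/3 ↔ 1/3 = 1
(w → w) → (v ↔ u) = 1 → 1 = 1
~((w → w) → (v ↔ u)) = ~1 = 0
~u = ~1/3 = 2/3
w ↔ w = 2/3 ↔ 2/3 = 1
(w ↔ w) ↔ w = 1 ↔ 2/3 = 2/3
~u ↔ ((w ↔ w) ↔ w) = 2/3 ↔ 2/3 = 1
~((w → w) → (v ↔ u)) ↔ (~u ↔ ((w ↔ w) ↔ w)) = 0 ↔ 1 = 0
w ↔ w = 2/3 ↔ 2/3 = 1
w ↔ u = 2/3 ↔ 1/3 = 2/3
(w ↔ w) → (w ↔ u) = 1 → 2/3 = 2/3
~((w ↔ w) → (w ↔ u)) = ~2/3 = 1/3
~~((w ↔ w) → (w ↔ u)) = ~1/3 = 2/3
(~((w → w) → (v ↔ u)) ↔ (~u ↔ ((w ↔ w) ↔ w))) ↔ ~~((w ↔ w) → (w ↔ u)) = 0 ↔ 2/3 = 1/3
~((~((w → w) → (v ↔ u)) ↔ (~u ↔ ((w ↔ w) ↔ w))) ↔ ~~((w ↔ w) → (w ↔ u))) = ~1/3 = 2/3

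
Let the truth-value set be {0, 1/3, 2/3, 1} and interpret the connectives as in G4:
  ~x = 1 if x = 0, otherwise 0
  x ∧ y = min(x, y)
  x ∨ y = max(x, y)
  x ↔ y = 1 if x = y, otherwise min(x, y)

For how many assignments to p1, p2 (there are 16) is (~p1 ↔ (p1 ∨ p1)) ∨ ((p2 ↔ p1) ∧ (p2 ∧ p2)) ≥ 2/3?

p1 = 0, p2 = 0 ↦ 0  <
p1 = 0, p2 = 1/3 ↦ 0  <
p1 = 0, p2 = 2/3 ↦ 0  <
p1 = 0, p2 = 1 ↦ 0  <
p1 = 1/3, p2 = 0 ↦ 0  <
p1 = 1/3, p2 = 1/3 ↦ 1/3  <
p1 = 1/3, p2 = 2/3 ↦ 1/3  <
p1 = 1/3, p2 = 1 ↦ 1/3  <
p1 = 2/3, p2 = 0 ↦ 0  <
p1 = 2/3, p2 = 1/3 ↦ 1/3  <
p1 = 2/3, p2 = 2/3 ↦ 2/3  ≥
p1 = 2/3, p2 = 1 ↦ 2/3  ≥
p1 = 1, p2 = 0 ↦ 0  <
p1 = 1, p2 = 1/3 ↦ 1/3  <
p1 = 1, p2 = 2/3 ↦ 2/3  ≥
p1 = 1, p2 = 1 ↦ 1  ≥
So 4 of the 16 assignments meet the threshold.

4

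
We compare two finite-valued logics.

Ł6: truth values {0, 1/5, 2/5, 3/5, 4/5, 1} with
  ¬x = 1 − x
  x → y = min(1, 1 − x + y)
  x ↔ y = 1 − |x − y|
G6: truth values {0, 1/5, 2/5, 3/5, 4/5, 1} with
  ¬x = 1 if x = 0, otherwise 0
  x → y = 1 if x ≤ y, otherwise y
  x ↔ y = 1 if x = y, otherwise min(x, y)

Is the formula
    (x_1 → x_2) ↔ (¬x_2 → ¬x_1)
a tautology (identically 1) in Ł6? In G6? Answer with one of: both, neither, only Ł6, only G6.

In Ł6: every assignment gives 1 — tautology.
In G6: at x_1 = 2/5, x_2 = 1/5 the value is 1/5 — not a tautology.

only Ł6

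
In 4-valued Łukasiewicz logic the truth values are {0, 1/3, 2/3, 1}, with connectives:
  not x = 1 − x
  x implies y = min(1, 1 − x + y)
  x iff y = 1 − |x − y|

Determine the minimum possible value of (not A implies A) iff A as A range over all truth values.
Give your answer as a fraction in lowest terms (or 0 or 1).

Take A = 1/3:
not A = not 1/3 = 2/3
not A implies A = 2/3 implies 1/3 = 2/3
(not A implies A) iff A = 2/3 iff 1/3 = 2/3
No assignment yields a value below 2/3, so this is the minimum.

2/3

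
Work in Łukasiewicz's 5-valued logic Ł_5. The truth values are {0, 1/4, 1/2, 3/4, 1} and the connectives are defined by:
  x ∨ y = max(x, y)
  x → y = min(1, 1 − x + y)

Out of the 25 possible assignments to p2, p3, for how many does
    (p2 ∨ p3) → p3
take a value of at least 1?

15

value 1: 15 assignments (counts)
value 3/4: 4 assignments
value 1/2: 3 assignments
value 1/4: 2 assignments
value 0: 1 assignment
So 15 of the 25 assignments meet the threshold.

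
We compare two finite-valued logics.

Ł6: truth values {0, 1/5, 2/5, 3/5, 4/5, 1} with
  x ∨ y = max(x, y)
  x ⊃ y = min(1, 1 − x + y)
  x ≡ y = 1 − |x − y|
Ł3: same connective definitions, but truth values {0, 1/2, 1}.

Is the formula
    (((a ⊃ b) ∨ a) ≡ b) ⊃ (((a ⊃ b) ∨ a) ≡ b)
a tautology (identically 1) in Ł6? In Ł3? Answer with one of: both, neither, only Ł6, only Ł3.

In Ł6: every assignment gives 1 — tautology.
In Ł3: every assignment gives 1 — tautology.

both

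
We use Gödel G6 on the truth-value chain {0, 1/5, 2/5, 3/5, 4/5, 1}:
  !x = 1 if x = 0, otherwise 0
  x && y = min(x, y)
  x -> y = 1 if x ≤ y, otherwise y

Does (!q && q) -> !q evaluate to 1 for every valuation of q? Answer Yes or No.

Yes

q = 0 ↦ 1
q = 1/5 ↦ 1
q = 2/5 ↦ 1
q = 3/5 ↦ 1
q = 4/5 ↦ 1
q = 1 ↦ 1
Every assignment gives a value ≥ 1.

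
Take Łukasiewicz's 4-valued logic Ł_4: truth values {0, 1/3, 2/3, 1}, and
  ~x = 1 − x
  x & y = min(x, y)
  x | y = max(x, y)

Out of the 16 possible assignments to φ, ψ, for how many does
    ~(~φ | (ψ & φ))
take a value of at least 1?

1

φ = 0, ψ = 0 ↦ 0  <
φ = 0, ψ = 1/3 ↦ 0  <
φ = 0, ψ = 2/3 ↦ 0  <
φ = 0, ψ = 1 ↦ 0  <
φ = 1/3, ψ = 0 ↦ 1/3  <
φ = 1/3, ψ = 1/3 ↦ 1/3  <
φ = 1/3, ψ = 2/3 ↦ 1/3  <
φ = 1/3, ψ = 1 ↦ 1/3  <
φ = 2/3, ψ = 0 ↦ 2/3  <
φ = 2/3, ψ = 1/3 ↦ 2/3  <
φ = 2/3, ψ = 2/3 ↦ 1/3  <
φ = 2/3, ψ = 1 ↦ 1/3  <
φ = 1, ψ = 0 ↦ 1  ≥
φ = 1, ψ = 1/3 ↦ 2/3  <
φ = 1, ψ = 2/3 ↦ 1/3  <
φ = 1, ψ = 1 ↦ 0  <
So 1 of the 16 assignments meets the threshold.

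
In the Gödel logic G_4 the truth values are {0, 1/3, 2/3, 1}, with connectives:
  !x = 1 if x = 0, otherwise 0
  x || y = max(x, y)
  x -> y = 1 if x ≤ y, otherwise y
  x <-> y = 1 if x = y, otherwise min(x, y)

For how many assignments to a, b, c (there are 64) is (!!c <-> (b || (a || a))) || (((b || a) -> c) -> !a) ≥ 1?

46

value 1: 46 assignments (counts)
value 2/3: 12 assignments
value 1/3: 6 assignments
So 46 of the 64 assignments meet the threshold.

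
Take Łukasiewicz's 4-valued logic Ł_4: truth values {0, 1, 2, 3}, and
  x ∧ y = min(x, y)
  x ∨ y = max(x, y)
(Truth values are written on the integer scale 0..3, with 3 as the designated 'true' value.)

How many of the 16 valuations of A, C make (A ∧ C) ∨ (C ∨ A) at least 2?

A = 0, C = 0 ↦ 0  <
A = 0, C = 1 ↦ 1  <
A = 0, C = 2 ↦ 2  ≥
A = 0, C = 3 ↦ 3  ≥
A = 1, C = 0 ↦ 1  <
A = 1, C = 1 ↦ 1  <
A = 1, C = 2 ↦ 2  ≥
A = 1, C = 3 ↦ 3  ≥
A = 2, C = 0 ↦ 2  ≥
A = 2, C = 1 ↦ 2  ≥
A = 2, C = 2 ↦ 2  ≥
A = 2, C = 3 ↦ 3  ≥
A = 3, C = 0 ↦ 3  ≥
A = 3, C = 1 ↦ 3  ≥
A = 3, C = 2 ↦ 3  ≥
A = 3, C = 3 ↦ 3  ≥
So 12 of the 16 assignments meet the threshold.

12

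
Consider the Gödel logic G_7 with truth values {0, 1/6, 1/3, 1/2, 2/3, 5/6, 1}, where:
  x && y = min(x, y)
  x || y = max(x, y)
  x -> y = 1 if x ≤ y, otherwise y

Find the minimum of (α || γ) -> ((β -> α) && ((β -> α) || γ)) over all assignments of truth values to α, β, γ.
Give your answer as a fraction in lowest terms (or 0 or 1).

Take α = 0, β = 1/6, γ = 1/6:
α || γ = 0 || 1/6 = 1/6
β -> α = 1/6 -> 0 = 0
β -> α = 1/6 -> 0 = 0
(β -> α) || γ = 0 || 1/6 = 1/6
(β -> α) && ((β -> α) || γ) = 0 && 1/6 = 0
(α || γ) -> ((β -> α) && ((β -> α) || γ)) = 1/6 -> 0 = 0
No assignment yields a value below 0, so this is the minimum.

0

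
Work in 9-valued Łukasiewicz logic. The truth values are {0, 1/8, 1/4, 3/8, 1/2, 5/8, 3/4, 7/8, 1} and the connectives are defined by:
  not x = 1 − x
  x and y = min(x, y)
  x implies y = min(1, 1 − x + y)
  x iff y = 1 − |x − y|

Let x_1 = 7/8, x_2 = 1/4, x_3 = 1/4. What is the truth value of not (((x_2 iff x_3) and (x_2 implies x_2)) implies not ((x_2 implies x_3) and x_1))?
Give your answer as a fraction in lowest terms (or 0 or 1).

x_2 iff x_3 = 1/4 iff 1/4 = 1
x_2 implies x_2 = 1/4 implies 1/4 = 1
(x_2 iff x_3) and (x_2 implies x_2) = 1 and 1 = 1
x_2 implies x_3 = 1/4 implies 1/4 = 1
(x_2 implies x_3) and x_1 = 1 and 7/8 = 7/8
not ((x_2 implies x_3) and x_1) = not 7/8 = 1/8
((x_2 iff x_3) and (x_2 implies x_2)) implies not ((x_2 implies x_3) and x_1) = 1 implies 1/8 = 1/8
not (((x_2 iff x_3) and (x_2 implies x_2)) implies not ((x_2 implies x_3) and x_1)) = not 1/8 = 7/8

7/8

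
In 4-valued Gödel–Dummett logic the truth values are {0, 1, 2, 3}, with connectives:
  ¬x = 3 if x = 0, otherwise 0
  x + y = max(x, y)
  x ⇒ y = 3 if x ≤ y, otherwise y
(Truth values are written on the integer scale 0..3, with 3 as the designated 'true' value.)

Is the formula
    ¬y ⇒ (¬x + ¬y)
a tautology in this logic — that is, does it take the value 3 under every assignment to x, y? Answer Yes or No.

Yes

x = 0, y = 0 ↦ 3
x = 0, y = 1 ↦ 3
x = 0, y = 2 ↦ 3
x = 0, y = 3 ↦ 3
x = 1, y = 0 ↦ 3
x = 1, y = 1 ↦ 3
x = 1, y = 2 ↦ 3
x = 1, y = 3 ↦ 3
x = 2, y = 0 ↦ 3
x = 2, y = 1 ↦ 3
x = 2, y = 2 ↦ 3
x = 2, y = 3 ↦ 3
x = 3, y = 0 ↦ 3
x = 3, y = 1 ↦ 3
x = 3, y = 2 ↦ 3
x = 3, y = 3 ↦ 3
Every assignment gives a value ≥ 3.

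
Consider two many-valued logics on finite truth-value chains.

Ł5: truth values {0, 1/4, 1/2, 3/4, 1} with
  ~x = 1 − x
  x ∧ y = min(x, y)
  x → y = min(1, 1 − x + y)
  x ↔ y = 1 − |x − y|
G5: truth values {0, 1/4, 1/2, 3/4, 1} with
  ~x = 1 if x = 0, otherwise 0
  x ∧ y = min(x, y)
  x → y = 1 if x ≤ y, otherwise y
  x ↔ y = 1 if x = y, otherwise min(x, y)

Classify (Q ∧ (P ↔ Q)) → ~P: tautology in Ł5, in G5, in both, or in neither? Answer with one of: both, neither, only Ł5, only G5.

neither

In Ł5: at P = 1/2, Q = 3/4 the value is 3/4 — not a tautology.
In G5: at P = 1/4, Q = 1/4 the value is 0 — not a tautology.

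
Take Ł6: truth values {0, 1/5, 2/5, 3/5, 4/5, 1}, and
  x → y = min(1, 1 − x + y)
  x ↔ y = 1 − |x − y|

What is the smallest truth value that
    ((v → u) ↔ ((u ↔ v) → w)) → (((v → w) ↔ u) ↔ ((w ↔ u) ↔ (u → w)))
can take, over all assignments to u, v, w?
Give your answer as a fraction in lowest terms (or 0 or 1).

Take u = 0, v = 2/5, w = 1/5:
v → u = 2/5 → 0 = 3/5
u ↔ v = 0 ↔ 2/5 = 3/5
(u ↔ v) → w = 3/5 → 1/5 = 3/5
(v → u) ↔ ((u ↔ v) → w) = 3/5 ↔ 3/5 = 1
v → w = 2/5 → 1/5 = 4/5
(v → w) ↔ u = 4/5 ↔ 0 = 1/5
w ↔ u = 1/5 ↔ 0 = 4/5
u → w = 0 → 1/5 = 1
(w ↔ u) ↔ (u → w) = 4/5 ↔ 1 = 4/5
((v → w) ↔ u) ↔ ((w ↔ u) ↔ (u → w)) = 1/5 ↔ 4/5 = 2/5
((v → u) ↔ ((u ↔ v) → w)) → (((v → w) ↔ u) ↔ ((w ↔ u) ↔ (u → w))) = 1 → 2/5 = 2/5
No assignment yields a value below 2/5, so this is the minimum.

2/5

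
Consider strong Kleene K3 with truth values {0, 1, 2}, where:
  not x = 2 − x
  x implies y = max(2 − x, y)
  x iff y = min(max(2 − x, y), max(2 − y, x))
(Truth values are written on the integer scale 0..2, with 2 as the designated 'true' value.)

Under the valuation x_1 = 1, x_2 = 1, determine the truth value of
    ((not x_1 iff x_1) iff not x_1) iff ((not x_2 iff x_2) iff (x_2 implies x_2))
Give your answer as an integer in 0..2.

not x_1 = not 1 = 1
not x_1 iff x_1 = 1 iff 1 = 1
not x_1 = not 1 = 1
(not x_1 iff x_1) iff not x_1 = 1 iff 1 = 1
not x_2 = not 1 = 1
not x_2 iff x_2 = 1 iff 1 = 1
x_2 implies x_2 = 1 implies 1 = 1
(not x_2 iff x_2) iff (x_2 implies x_2) = 1 iff 1 = 1
((not x_1 iff x_1) iff not x_1) iff ((not x_2 iff x_2) iff (x_2 implies x_2)) = 1 iff 1 = 1

1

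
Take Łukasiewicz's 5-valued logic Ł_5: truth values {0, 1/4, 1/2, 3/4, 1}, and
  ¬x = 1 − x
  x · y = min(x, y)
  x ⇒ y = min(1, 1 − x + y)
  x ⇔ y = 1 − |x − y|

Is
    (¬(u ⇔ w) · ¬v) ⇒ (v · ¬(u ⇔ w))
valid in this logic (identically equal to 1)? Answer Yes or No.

No

Counterexample: take u = 0, v = 0, w = 1/4.
u ⇔ w = 0 ⇔ 1/4 = 3/4
¬(u ⇔ w) = ¬3/4 = 1/4
¬v = ¬0 = 1
¬(u ⇔ w) · ¬v = 1/4 · 1 = 1/4
u ⇔ w = 0 ⇔ 1/4 = 3/4
¬(u ⇔ w) = ¬3/4 = 1/4
v · ¬(u ⇔ w) = 0 · 1/4 = 0
(¬(u ⇔ w) · ¬v) ⇒ (v · ¬(u ⇔ w)) = 1/4 ⇒ 0 = 3/4
This gives 3/4 ≠ 1.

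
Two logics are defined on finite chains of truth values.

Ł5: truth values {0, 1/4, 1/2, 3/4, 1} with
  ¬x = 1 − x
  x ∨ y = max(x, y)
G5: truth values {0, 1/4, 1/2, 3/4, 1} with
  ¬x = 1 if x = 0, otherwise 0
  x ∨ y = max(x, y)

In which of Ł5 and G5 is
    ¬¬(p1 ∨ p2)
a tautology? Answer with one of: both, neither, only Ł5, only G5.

neither

In Ł5: at p1 = 0, p2 = 0 the value is 0 — not a tautology.
In G5: at p1 = 0, p2 = 0 the value is 0 — not a tautology.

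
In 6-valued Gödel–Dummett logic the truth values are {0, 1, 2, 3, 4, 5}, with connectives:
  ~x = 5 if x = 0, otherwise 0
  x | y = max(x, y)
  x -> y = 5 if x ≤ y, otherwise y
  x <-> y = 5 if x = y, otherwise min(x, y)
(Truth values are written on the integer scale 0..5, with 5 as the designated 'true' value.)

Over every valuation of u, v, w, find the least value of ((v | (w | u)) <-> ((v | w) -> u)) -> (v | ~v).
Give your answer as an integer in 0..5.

Take u = 2, v = 1, w = 0:
w | u = 0 | 2 = 2
v | (w | u) = 1 | 2 = 2
v | w = 1 | 0 = 1
(v | w) -> u = 1 -> 2 = 5
(v | (w | u)) <-> ((v | w) -> u) = 2 <-> 5 = 2
~v = ~1 = 0
v | ~v = 1 | 0 = 1
((v | (w | u)) <-> ((v | w) -> u)) -> (v | ~v) = 2 -> 1 = 1
No assignment yields a value below 1, so this is the minimum.

1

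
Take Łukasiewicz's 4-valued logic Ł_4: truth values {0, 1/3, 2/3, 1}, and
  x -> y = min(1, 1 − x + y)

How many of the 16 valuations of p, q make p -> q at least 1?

p = 0, q = 0 ↦ 1  ≥
p = 0, q = 1/3 ↦ 1  ≥
p = 0, q = 2/3 ↦ 1  ≥
p = 0, q = 1 ↦ 1  ≥
p = 1/3, q = 0 ↦ 2/3  <
p = 1/3, q = 1/3 ↦ 1  ≥
p = 1/3, q = 2/3 ↦ 1  ≥
p = 1/3, q = 1 ↦ 1  ≥
p = 2/3, q = 0 ↦ 1/3  <
p = 2/3, q = 1/3 ↦ 2/3  <
p = 2/3, q = 2/3 ↦ 1  ≥
p = 2/3, q = 1 ↦ 1  ≥
p = 1, q = 0 ↦ 0  <
p = 1, q = 1/3 ↦ 1/3  <
p = 1, q = 2/3 ↦ 2/3  <
p = 1, q = 1 ↦ 1  ≥
So 10 of the 16 assignments meet the threshold.

10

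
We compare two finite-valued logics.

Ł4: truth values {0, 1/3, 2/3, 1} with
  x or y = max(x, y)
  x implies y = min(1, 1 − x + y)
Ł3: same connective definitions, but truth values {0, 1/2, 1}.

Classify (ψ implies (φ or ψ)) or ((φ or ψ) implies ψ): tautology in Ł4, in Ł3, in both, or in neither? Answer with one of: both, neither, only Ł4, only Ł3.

In Ł4: every assignment gives 1 — tautology.
In Ł3: every assignment gives 1 — tautology.

both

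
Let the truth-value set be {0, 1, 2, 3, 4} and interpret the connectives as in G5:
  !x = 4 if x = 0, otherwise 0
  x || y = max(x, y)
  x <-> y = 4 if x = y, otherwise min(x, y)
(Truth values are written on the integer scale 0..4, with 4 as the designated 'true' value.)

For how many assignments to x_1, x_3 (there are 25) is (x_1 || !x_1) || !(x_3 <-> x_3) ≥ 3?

value 4: 10 assignments (counts)
value 3: 5 assignments (counts)
value 2: 5 assignments
value 1: 5 assignments
So 15 of the 25 assignments meet the threshold.

15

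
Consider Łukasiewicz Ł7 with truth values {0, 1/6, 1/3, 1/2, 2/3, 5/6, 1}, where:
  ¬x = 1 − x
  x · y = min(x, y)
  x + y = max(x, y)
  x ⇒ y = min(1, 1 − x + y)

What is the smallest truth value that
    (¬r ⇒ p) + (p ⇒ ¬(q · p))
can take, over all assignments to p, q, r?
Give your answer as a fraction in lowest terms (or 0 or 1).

Take p = 2/3, q = 2/3, r = 0:
¬r = ¬0 = 1
¬r ⇒ p = 1 ⇒ 2/3 = 2/3
q · p = 2/3 · 2/3 = 2/3
¬(q · p) = ¬2/3 = 1/3
p ⇒ ¬(q · p) = 2/3 ⇒ 1/3 = 2/3
(¬r ⇒ p) + (p ⇒ ¬(q · p)) = 2/3 + 2/3 = 2/3
No assignment yields a value below 2/3, so this is the minimum.

2/3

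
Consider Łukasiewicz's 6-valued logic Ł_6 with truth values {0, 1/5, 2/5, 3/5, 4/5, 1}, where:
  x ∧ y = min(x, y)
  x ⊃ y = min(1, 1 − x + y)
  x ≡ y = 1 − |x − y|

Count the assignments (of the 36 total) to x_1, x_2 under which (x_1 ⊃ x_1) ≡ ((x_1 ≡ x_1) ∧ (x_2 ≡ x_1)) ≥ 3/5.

value 1: 6 assignments (counts)
value 4/5: 10 assignments (counts)
value 3/5: 8 assignments (counts)
value 2/5: 6 assignments
value 1/5: 4 assignments
value 0: 2 assignments
So 24 of the 36 assignments meet the threshold.

24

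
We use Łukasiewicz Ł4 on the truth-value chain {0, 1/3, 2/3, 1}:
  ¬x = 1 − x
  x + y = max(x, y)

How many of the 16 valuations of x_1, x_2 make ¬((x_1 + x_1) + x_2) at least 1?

x_1 = 0, x_2 = 0 ↦ 1  ≥
x_1 = 0, x_2 = 1/3 ↦ 2/3  <
x_1 = 0, x_2 = 2/3 ↦ 1/3  <
x_1 = 0, x_2 = 1 ↦ 0  <
x_1 = 1/3, x_2 = 0 ↦ 2/3  <
x_1 = 1/3, x_2 = 1/3 ↦ 2/3  <
x_1 = 1/3, x_2 = 2/3 ↦ 1/3  <
x_1 = 1/3, x_2 = 1 ↦ 0  <
x_1 = 2/3, x_2 = 0 ↦ 1/3  <
x_1 = 2/3, x_2 = 1/3 ↦ 1/3  <
x_1 = 2/3, x_2 = 2/3 ↦ 1/3  <
x_1 = 2/3, x_2 = 1 ↦ 0  <
x_1 = 1, x_2 = 0 ↦ 0  <
x_1 = 1, x_2 = 1/3 ↦ 0  <
x_1 = 1, x_2 = 2/3 ↦ 0  <
x_1 = 1, x_2 = 1 ↦ 0  <
So 1 of the 16 assignments meets the threshold.

1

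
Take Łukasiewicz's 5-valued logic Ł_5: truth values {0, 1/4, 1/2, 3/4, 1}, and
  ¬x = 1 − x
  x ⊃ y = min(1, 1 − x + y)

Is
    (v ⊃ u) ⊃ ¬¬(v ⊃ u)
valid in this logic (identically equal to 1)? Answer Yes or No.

At u = 1, v = 3/4, for instance:
v ⊃ u = 3/4 ⊃ 1 = 1
¬(v ⊃ u) = ¬1 = 0
¬¬(v ⊃ u) = ¬0 = 1
(v ⊃ u) ⊃ ¬¬(v ⊃ u) = 1 ⊃ 1 = 1
and checking the remaining 24 assignments likewise gives ≥ 1 in every case.

Yes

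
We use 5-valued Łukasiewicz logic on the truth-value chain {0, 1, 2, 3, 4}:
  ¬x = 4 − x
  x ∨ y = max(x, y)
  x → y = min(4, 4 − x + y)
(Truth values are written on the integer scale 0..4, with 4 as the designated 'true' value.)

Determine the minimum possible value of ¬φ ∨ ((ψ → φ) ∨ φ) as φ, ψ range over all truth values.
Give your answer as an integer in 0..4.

Take φ = 2, ψ = 4:
¬φ = ¬2 = 2
ψ → φ = 4 → 2 = 2
(ψ → φ) ∨ φ = 2 ∨ 2 = 2
¬φ ∨ ((ψ → φ) ∨ φ) = 2 ∨ 2 = 2
No assignment yields a value below 2, so this is the minimum.

2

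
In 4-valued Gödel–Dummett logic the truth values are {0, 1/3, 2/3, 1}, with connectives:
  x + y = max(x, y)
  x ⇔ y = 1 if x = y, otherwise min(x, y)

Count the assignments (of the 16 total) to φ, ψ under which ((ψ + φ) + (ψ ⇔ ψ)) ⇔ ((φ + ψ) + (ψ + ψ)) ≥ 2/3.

φ = 0, ψ = 0 ↦ 0  <
φ = 0, ψ = 1/3 ↦ 1/3  <
φ = 0, ψ = 2/3 ↦ 2/3  ≥
φ = 0, ψ = 1 ↦ 1  ≥
φ = 1/3, ψ = 0 ↦ 1/3  <
φ = 1/3, ψ = 1/3 ↦ 1/3  <
φ = 1/3, ψ = 2/3 ↦ 2/3  ≥
φ = 1/3, ψ = 1 ↦ 1  ≥
φ = 2/3, ψ = 0 ↦ 2/3  ≥
φ = 2/3, ψ = 1/3 ↦ 2/3  ≥
φ = 2/3, ψ = 2/3 ↦ 2/3  ≥
φ = 2/3, ψ = 1 ↦ 1  ≥
φ = 1, ψ = 0 ↦ 1  ≥
φ = 1, ψ = 1/3 ↦ 1  ≥
φ = 1, ψ = 2/3 ↦ 1  ≥
φ = 1, ψ = 1 ↦ 1  ≥
So 12 of the 16 assignments meet the threshold.

12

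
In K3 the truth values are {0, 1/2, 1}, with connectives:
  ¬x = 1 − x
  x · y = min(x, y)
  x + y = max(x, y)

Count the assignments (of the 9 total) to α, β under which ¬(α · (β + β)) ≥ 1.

5

α = 0, β = 0 ↦ 1  ≥
α = 0, β = 1/2 ↦ 1  ≥
α = 0, β = 1 ↦ 1  ≥
α = 1/2, β = 0 ↦ 1  ≥
α = 1/2, β = 1/2 ↦ 1/2  <
α = 1/2, β = 1 ↦ 1/2  <
α = 1, β = 0 ↦ 1  ≥
α = 1, β = 1/2 ↦ 1/2  <
α = 1, β = 1 ↦ 0  <
So 5 of the 9 assignments meet the threshold.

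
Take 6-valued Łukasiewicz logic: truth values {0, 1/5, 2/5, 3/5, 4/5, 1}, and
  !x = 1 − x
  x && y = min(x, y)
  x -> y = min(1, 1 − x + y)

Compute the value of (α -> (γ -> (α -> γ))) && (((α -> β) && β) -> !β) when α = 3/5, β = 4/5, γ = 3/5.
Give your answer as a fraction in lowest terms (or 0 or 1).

α -> γ = 3/5 -> 3/5 = 1
γ -> (α -> γ) = 3/5 -> 1 = 1
α -> (γ -> (α -> γ)) = 3/5 -> 1 = 1
α -> β = 3/5 -> 4/5 = 1
(α -> β) && β = 1 && 4/5 = 4/5
!β = !4/5 = 1/5
((α -> β) && β) -> !β = 4/5 -> 1/5 = 2/5
(α -> (γ -> (α -> γ))) && (((α -> β) && β) -> !β) = 1 && 2/5 = 2/5

2/5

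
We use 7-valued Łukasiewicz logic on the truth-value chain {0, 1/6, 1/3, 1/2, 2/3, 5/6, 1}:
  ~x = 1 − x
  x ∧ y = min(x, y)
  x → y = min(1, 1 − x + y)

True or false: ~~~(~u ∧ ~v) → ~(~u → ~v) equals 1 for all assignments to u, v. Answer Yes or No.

Counterexample: take u = 1/6, v = 0.
~u = ~1/6 = 5/6
~v = ~0 = 1
~u ∧ ~v = 5/6 ∧ 1 = 5/6
~(~u ∧ ~v) = ~5/6 = 1/6
~~(~u ∧ ~v) = ~1/6 = 5/6
~~~(~u ∧ ~v) = ~5/6 = 1/6
~u = ~1/6 = 5/6
~v = ~0 = 1
~u → ~v = 5/6 → 1 = 1
~(~u → ~v) = ~1 = 0
~~~(~u ∧ ~v) → ~(~u → ~v) = 1/6 → 0 = 5/6
This gives 5/6 ≠ 1.

No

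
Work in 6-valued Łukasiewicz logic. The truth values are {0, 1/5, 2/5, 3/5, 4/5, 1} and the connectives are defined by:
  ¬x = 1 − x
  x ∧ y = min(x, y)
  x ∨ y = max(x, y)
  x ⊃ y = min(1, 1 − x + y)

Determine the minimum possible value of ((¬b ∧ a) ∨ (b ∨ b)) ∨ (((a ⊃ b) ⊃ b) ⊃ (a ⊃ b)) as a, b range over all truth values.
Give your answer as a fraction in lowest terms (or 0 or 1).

3/5

Take a = 1, b = 2/5:
¬b = ¬2/5 = 3/5
¬b ∧ a = 3/5 ∧ 1 = 3/5
b ∨ b = 2/5 ∨ 2/5 = 2/5
(¬b ∧ a) ∨ (b ∨ b) = 3/5 ∨ 2/5 = 3/5
a ⊃ b = 1 ⊃ 2/5 = 2/5
(a ⊃ b) ⊃ b = 2/5 ⊃ 2/5 = 1
a ⊃ b = 1 ⊃ 2/5 = 2/5
((a ⊃ b) ⊃ b) ⊃ (a ⊃ b) = 1 ⊃ 2/5 = 2/5
((¬b ∧ a) ∨ (b ∨ b)) ∨ (((a ⊃ b) ⊃ b) ⊃ (a ⊃ b)) = 3/5 ∨ 2/5 = 3/5
No assignment yields a value below 3/5, so this is the minimum.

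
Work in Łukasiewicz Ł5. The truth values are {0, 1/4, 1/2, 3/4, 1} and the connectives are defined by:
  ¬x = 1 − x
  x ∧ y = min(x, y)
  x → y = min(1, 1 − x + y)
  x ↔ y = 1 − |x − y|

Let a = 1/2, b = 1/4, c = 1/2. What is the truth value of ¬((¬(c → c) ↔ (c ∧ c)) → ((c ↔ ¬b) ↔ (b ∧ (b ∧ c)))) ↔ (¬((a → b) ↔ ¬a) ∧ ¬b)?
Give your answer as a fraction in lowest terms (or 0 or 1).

c → c = 1/2 → 1/2 = 1
¬(c → c) = ¬1 = 0
c ∧ c = 1/2 ∧ 1/2 = 1/2
¬(c → c) ↔ (c ∧ c) = 0 ↔ 1/2 = 1/2
¬b = ¬1/4 = 3/4
c ↔ ¬b = 1/2 ↔ 3/4 = 3/4
b ∧ c = 1/4 ∧ 1/2 = 1/4
b ∧ (b ∧ c) = 1/4 ∧ 1/4 = 1/4
(c ↔ ¬b) ↔ (b ∧ (b ∧ c)) = 3/4 ↔ 1/4 = 1/2
(¬(c → c) ↔ (c ∧ c)) → ((c ↔ ¬b) ↔ (b ∧ (b ∧ c))) = 1/2 → 1/2 = 1
¬((¬(c → c) ↔ (c ∧ c)) → ((c ↔ ¬b) ↔ (b ∧ (b ∧ c)))) = ¬1 = 0
a → b = 1/2 → 1/4 = 3/4
¬a = ¬1/2 = 1/2
(a → b) ↔ ¬a = 3/4 ↔ 1/2 = 3/4
¬((a → b) ↔ ¬a) = ¬3/4 = 1/4
¬b = ¬1/4 = 3/4
¬((a → b) ↔ ¬a) ∧ ¬b = 1/4 ∧ 3/4 = 1/4
¬((¬(c → c) ↔ (c ∧ c)) → ((c ↔ ¬b) ↔ (b ∧ (b ∧ c)))) ↔ (¬((a → b) ↔ ¬a) ∧ ¬b) = 0 ↔ 1/4 = 3/4

3/4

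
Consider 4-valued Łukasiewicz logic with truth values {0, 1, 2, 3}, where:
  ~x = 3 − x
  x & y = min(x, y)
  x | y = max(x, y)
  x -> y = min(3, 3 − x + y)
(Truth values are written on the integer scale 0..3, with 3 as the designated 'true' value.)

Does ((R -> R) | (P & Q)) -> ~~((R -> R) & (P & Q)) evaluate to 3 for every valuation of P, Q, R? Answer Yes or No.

Counterexample: take P = 0, Q = 0, R = 0.
R -> R = 0 -> 0 = 3
P & Q = 0 & 0 = 0
(R -> R) | (P & Q) = 3 | 0 = 3
R -> R = 0 -> 0 = 3
P & Q = 0 & 0 = 0
(R -> R) & (P & Q) = 3 & 0 = 0
~((R -> R) & (P & Q)) = ~0 = 3
~~((R -> R) & (P & Q)) = ~3 = 0
((R -> R) | (P & Q)) -> ~~((R -> R) & (P & Q)) = 3 -> 0 = 0
This gives 0 ≠ 3.

No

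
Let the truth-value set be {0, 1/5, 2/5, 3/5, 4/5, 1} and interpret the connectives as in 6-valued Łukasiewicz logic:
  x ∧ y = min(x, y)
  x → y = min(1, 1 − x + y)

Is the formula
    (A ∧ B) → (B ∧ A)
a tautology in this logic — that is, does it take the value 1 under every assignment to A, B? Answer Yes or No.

At A = 1, B = 3/5, for instance:
A ∧ B = 1 ∧ 3/5 = 3/5
B ∧ A = 3/5 ∧ 1 = 3/5
(A ∧ B) → (B ∧ A) = 3/5 → 3/5 = 1
and checking the remaining 35 assignments likewise gives ≥ 1 in every case.

Yes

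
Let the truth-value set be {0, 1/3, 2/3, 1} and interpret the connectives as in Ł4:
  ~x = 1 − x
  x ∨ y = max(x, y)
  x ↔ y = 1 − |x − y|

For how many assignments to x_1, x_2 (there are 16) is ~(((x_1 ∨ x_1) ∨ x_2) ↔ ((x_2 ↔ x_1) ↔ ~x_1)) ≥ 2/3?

5

x_1 = 0, x_2 = 0 ↦ 1  ≥
x_1 = 0, x_2 = 1/3 ↦ 1/3  <
x_1 = 0, x_2 = 2/3 ↦ 1/3  <
x_1 = 0, x_2 = 1 ↦ 1  ≥
x_1 = 1/3, x_2 = 0 ↦ 2/3  ≥
x_1 = 1/3, x_2 = 1/3 ↦ 1/3  <
x_1 = 1/3, x_2 = 2/3 ↦ 1/3  <
x_1 = 1/3, x_2 = 1 ↦ 1/3  <
x_1 = 2/3, x_2 = 0 ↦ 1/3  <
x_1 = 2/3, x_2 = 1/3 ↦ 0  <
x_1 = 2/3, x_2 = 2/3 ↦ 1/3  <
x_1 = 2/3, x_2 = 1 ↦ 1/3  <
x_1 = 1, x_2 = 0 ↦ 0  <
x_1 = 1, x_2 = 1/3 ↦ 1/3  <
x_1 = 1, x_2 = 2/3 ↦ 2/3  ≥
x_1 = 1, x_2 = 1 ↦ 1  ≥
So 5 of the 16 assignments meet the threshold.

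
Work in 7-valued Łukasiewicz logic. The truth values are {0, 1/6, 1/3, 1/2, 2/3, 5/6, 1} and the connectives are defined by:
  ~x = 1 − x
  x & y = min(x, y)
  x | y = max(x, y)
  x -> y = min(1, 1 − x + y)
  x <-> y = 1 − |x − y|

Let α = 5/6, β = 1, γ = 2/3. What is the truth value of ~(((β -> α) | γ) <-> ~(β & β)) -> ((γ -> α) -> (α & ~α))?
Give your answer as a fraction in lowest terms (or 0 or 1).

1/3

β -> α = 1 -> 5/6 = 5/6
(β -> α) | γ = 5/6 | 2/3 = 5/6
β & β = 1 & 1 = 1
~(β & β) = ~1 = 0
((β -> α) | γ) <-> ~(β & β) = 5/6 <-> 0 = 1/6
~(((β -> α) | γ) <-> ~(β & β)) = ~1/6 = 5/6
γ -> α = 2/3 -> 5/6 = 1
~α = ~5/6 = 1/6
α & ~α = 5/6 & 1/6 = 1/6
(γ -> α) -> (α & ~α) = 1 -> 1/6 = 1/6
~(((β -> α) | γ) <-> ~(β & β)) -> ((γ -> α) -> (α & ~α)) = 5/6 -> 1/6 = 1/3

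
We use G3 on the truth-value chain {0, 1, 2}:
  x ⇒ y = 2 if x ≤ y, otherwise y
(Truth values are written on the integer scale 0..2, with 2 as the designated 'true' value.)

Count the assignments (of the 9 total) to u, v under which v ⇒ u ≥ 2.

u = 0, v = 0 ↦ 2  ≥
u = 0, v = 1 ↦ 0  <
u = 0, v = 2 ↦ 0  <
u = 1, v = 0 ↦ 2  ≥
u = 1, v = 1 ↦ 2  ≥
u = 1, v = 2 ↦ 1  <
u = 2, v = 0 ↦ 2  ≥
u = 2, v = 1 ↦ 2  ≥
u = 2, v = 2 ↦ 2  ≥
So 6 of the 9 assignments meet the threshold.

6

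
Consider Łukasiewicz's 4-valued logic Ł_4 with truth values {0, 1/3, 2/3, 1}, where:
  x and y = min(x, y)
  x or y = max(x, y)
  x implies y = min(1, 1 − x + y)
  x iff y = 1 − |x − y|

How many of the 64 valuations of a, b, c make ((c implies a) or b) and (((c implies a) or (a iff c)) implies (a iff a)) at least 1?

value 1: 46 assignments (counts)
value 2/3: 12 assignments
value 1/3: 5 assignments
value 0: 1 assignment
So 46 of the 64 assignments meet the threshold.

46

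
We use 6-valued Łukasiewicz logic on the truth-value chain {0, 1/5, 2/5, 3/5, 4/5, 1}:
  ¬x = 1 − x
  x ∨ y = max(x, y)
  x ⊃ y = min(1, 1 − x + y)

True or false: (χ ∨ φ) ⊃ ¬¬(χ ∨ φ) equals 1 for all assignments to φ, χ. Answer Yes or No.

Yes

At φ = 1, χ = 3/5, for instance:
χ ∨ φ = 3/5 ∨ 1 = 1
¬(χ ∨ φ) = ¬1 = 0
¬¬(χ ∨ φ) = ¬0 = 1
(χ ∨ φ) ⊃ ¬¬(χ ∨ φ) = 1 ⊃ 1 = 1
and checking the remaining 35 assignments likewise gives ≥ 1 in every case.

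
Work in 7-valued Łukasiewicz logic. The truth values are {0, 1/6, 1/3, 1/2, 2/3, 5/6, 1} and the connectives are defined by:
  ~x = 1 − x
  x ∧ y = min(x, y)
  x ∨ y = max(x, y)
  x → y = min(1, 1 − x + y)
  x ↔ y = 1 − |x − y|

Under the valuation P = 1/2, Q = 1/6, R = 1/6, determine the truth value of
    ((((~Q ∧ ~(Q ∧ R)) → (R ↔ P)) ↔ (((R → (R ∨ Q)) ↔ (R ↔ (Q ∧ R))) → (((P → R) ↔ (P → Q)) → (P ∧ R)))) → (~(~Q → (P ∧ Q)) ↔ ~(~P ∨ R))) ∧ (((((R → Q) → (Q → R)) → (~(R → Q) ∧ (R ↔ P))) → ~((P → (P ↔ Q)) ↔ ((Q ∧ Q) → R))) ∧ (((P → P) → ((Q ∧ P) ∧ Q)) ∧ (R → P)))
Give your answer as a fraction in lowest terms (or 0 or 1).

1/6

~Q = ~1/6 = 5/6
Q ∧ R = 1/6 ∧ 1/6 = 1/6
~(Q ∧ R) = ~1/6 = 5/6
~Q ∧ ~(Q ∧ R) = 5/6 ∧ 5/6 = 5/6
R ↔ P = 1/6 ↔ 1/2 = 2/3
(~Q ∧ ~(Q ∧ R)) → (R ↔ P) = 5/6 → 2/3 = 5/6
R ∨ Q = 1/6 ∨ 1/6 = 1/6
R → (R ∨ Q) = 1/6 → 1/6 = 1
Q ∧ R = 1/6 ∧ 1/6 = 1/6
R ↔ (Q ∧ R) = 1/6 ↔ 1/6 = 1
(R → (R ∨ Q)) ↔ (R ↔ (Q ∧ R)) = 1 ↔ 1 = 1
P → R = 1/2 → 1/6 = 2/3
P → Q = 1/2 → 1/6 = 2/3
(P → R) ↔ (P → Q) = 2/3 ↔ 2/3 = 1
P ∧ R = 1/2 ∧ 1/6 = 1/6
((P → R) ↔ (P → Q)) → (P ∧ R) = 1 → 1/6 = 1/6
((R → (R ∨ Q)) ↔ (R ↔ (Q ∧ R))) → (((P → R) ↔ (P → Q)) → (P ∧ R)) = 1 → 1/6 = 1/6
((~Q ∧ ~(Q ∧ R)) → (R ↔ P)) ↔ (((R → (R ∨ Q)) ↔ (R ↔ (Q ∧ R))) → (((P → R) ↔ (P → Q)) → (P ∧ R))) = 5/6 ↔ 1/6 = 1/3
~Q = ~1/6 = 5/6
P ∧ Q = 1/2 ∧ 1/6 = 1/6
~Q → (P ∧ Q) = 5/6 → 1/6 = 1/3
~(~Q → (P ∧ Q)) = ~1/3 = 2/3
~P = ~1/2 = 1/2
~P ∨ R = 1/2 ∨ 1/6 = 1/2
~(~P ∨ R) = ~1/2 = 1/2
~(~Q → (P ∧ Q)) ↔ ~(~P ∨ R) = 2/3 ↔ 1/2 = 5/6
(((~Q ∧ ~(Q ∧ R)) → (R ↔ P)) ↔ (((R → (R ∨ Q)) ↔ (R ↔ (Q ∧ R))) → (((P → R) ↔ (P → Q)) → (P ∧ R)))) → (~(~Q → (P ∧ Q)) ↔ ~(~P ∨ R)) = 1/3 → 5/6 = 1
R → Q = 1/6 → 1/6 = 1
Q → R = 1/6 → 1/6 = 1
(R → Q) → (Q → R) = 1 → 1 = 1
R → Q = 1/6 → 1/6 = 1
~(R → Q) = ~1 = 0
R ↔ P = 1/6 ↔ 1/2 = 2/3
~(R → Q) ∧ (R ↔ P) = 0 ∧ 2/3 = 0
((R → Q) → (Q → R)) → (~(R → Q) ∧ (R ↔ P)) = 1 → 0 = 0
P ↔ Q = 1/2 ↔ 1/6 = 2/3
P → (P ↔ Q) = 1/2 → 2/3 = 1
Q ∧ Q = 1/6 ∧ 1/6 = 1/6
(Q ∧ Q) → R = 1/6 → 1/6 = 1
(P → (P ↔ Q)) ↔ ((Q ∧ Q) → R) = 1 ↔ 1 = 1
~((P → (P ↔ Q)) ↔ ((Q ∧ Q) → R)) = ~1 = 0
(((R → Q) → (Q → R)) → (~(R → Q) ∧ (R ↔ P))) → ~((P → (P ↔ Q)) ↔ ((Q ∧ Q) → R)) = 0 → 0 = 1
P → P = 1/2 → 1/2 = 1
Q ∧ P = 1/6 ∧ 1/2 = 1/6
(Q ∧ P) ∧ Q = 1/6 ∧ 1/6 = 1/6
(P → P) → ((Q ∧ P) ∧ Q) = 1 → 1/6 = 1/6
R → P = 1/6 → 1/2 = 1
((P → P) → ((Q ∧ P) ∧ Q)) ∧ (R → P) = 1/6 ∧ 1 = 1/6
((((R → Q) → (Q → R)) → (~(R → Q) ∧ (R ↔ P))) → ~((P → (P ↔ Q)) ↔ ((Q ∧ Q) → R))) ∧ (((P → P) → ((Q ∧ P) ∧ Q)) ∧ (R → P)) = 1 ∧ 1/6 = 1/6
((((~Q ∧ ~(Q ∧ R)) → (R ↔ P)) ↔ (((R → (R ∨ Q)) ↔ (R ↔ (Q ∧ R))) → (((P → R) ↔ (P → Q)) → (P ∧ R)))) → (~(~Q → (P ∧ Q)) ↔ ~(~P ∨ R))) ∧ (((((R → Q) → (Q → R)) → (~(R → Q) ∧ (R ↔ P))) → ~((P → (P ↔ Q)) ↔ ((Q ∧ Q) → R))) ∧ (((P → P) → ((Q ∧ P) ∧ Q)) ∧ (R → P))) = 1 ∧ 1/6 = 1/6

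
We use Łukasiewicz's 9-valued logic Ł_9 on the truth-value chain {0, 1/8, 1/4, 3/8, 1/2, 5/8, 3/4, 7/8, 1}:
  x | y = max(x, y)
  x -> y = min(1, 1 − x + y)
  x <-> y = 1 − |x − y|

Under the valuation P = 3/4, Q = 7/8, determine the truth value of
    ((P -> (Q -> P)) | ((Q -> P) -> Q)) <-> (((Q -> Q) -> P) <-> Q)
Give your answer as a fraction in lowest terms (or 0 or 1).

Q -> P = 7/8 -> 3/4 = 7/8
P -> (Q -> P) = 3/4 -> 7/8 = 1
Q -> P = 7/8 -> 3/4 = 7/8
(Q -> P) -> Q = 7/8 -> 7/8 = 1
(P -> (Q -> P)) | ((Q -> P) -> Q) = 1 | 1 = 1
Q -> Q = 7/8 -> 7/8 = 1
(Q -> Q) -> P = 1 -> 3/4 = 3/4
((Q -> Q) -> P) <-> Q = 3/4 <-> 7/8 = 7/8
((P -> (Q -> P)) | ((Q -> P) -> Q)) <-> (((Q -> Q) -> P) <-> Q) = 1 <-> 7/8 = 7/8

7/8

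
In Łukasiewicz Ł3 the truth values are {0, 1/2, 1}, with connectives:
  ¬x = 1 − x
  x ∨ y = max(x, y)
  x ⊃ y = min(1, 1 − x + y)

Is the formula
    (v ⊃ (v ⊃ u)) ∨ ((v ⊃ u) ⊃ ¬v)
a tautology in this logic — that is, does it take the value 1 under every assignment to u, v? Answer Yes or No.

No

Counterexample: take u = 1/2, v = 1.
v ⊃ u = 1 ⊃ 1/2 = 1/2
v ⊃ (v ⊃ u) = 1 ⊃ 1/2 = 1/2
v ⊃ u = 1 ⊃ 1/2 = 1/2
¬v = ¬1 = 0
(v ⊃ u) ⊃ ¬v = 1/2 ⊃ 0 = 1/2
(v ⊃ (v ⊃ u)) ∨ ((v ⊃ u) ⊃ ¬v) = 1/2 ∨ 1/2 = 1/2
This gives 1/2 ≠ 1.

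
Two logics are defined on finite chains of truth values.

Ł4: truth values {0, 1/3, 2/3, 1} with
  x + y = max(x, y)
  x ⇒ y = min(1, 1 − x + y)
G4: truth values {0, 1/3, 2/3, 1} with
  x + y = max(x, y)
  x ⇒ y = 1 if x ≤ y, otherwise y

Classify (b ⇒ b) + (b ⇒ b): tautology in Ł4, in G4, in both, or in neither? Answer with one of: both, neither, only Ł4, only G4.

In Ł4: every assignment gives 1 — tautology.
In G4: every assignment gives 1 — tautology.

both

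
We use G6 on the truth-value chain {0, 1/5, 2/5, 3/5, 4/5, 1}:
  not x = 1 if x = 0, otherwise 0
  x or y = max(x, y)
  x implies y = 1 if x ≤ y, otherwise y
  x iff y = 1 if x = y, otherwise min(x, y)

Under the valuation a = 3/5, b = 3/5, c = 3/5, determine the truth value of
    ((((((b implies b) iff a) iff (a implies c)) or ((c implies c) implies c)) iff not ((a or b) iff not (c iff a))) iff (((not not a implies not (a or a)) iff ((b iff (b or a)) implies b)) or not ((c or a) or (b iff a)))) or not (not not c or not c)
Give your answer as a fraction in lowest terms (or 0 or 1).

b implies b = 3/5 implies 3/5 = 1
(b implies b) iff a = 1 iff 3/5 = 3/5
a implies c = 3/5 implies 3/5 = 1
((b implies b) iff a) iff (a implies c) = 3/5 iff 1 = 3/5
c implies c = 3/5 implies 3/5 = 1
(c implies c) implies c = 1 implies 3/5 = 3/5
(((b implies b) iff a) iff (a implies c)) or ((c implies c) implies c) = 3/5 or 3/5 = 3/5
a or b = 3/5 or 3/5 = 3/5
c iff a = 3/5 iff 3/5 = 1
not (c iff a) = not 1 = 0
(a or b) iff not (c iff a) = 3/5 iff 0 = 0
not ((a or b) iff not (c iff a)) = not 0 = 1
((((b implies b) iff a) iff (a implies c)) or ((c implies c) implies c)) iff not ((a or b) iff not (c iff a)) = 3/5 iff 1 = 3/5
not a = not 3/5 = 0
not not a = not 0 = 1
a or a = 3/5 or 3/5 = 3/5
not (a or a) = not 3/5 = 0
not not a implies not (a or a) = 1 implies 0 = 0
b or a = 3/5 or 3/5 = 3/5
b iff (b or a) = 3/5 iff 3/5 = 1
(b iff (b or a)) implies b = 1 implies 3/5 = 3/5
(not not a implies not (a or a)) iff ((b iff (b or a)) implies b) = 0 iff 3/5 = 0
c or a = 3/5 or 3/5 = 3/5
b iff a = 3/5 iff 3/5 = 1
(c or a) or (b iff a) = 3/5 or 1 = 1
not ((c or a) or (b iff a)) = not 1 = 0
((not not a implies not (a or a)) iff ((b iff (b or a)) implies b)) or not ((c or a) or (b iff a)) = 0 or 0 = 0
(((((b implies b) iff a) iff (a implies c)) or ((c implies c) implies c)) iff not ((a or b) iff not (c iff a))) iff (((not not a implies not (a or a)) iff ((b iff (b or a)) implies b)) or not ((c or a) or (b iff a))) = 3/5 iff 0 = 0
not c = not 3/5 = 0
not not c = not 0 = 1
not c = not 3/5 = 0
not not c or not c = 1 or 0 = 1
not (not not c or not c) = not 1 = 0
((((((b implies b) iff a) iff (a implies c)) or ((c implies c) implies c)) iff not ((a or b) iff not (c iff a))) iff (((not not a implies not (a or a)) iff ((b iff (b or a)) implies b)) or not ((c or a) or (b iff a)))) or not (not not c or not c) = 0 or 0 = 0

0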